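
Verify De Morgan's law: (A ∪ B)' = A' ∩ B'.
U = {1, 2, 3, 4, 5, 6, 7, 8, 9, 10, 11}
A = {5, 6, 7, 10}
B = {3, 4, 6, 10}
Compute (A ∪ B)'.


U = {1, 2, 3, 4, 5, 6, 7, 8, 9, 10, 11}
A = {5, 6, 7, 10}, B = {3, 4, 6, 10}
A ∪ B = {3, 4, 5, 6, 7, 10}
(A ∪ B)' = U \ (A ∪ B) = {1, 2, 8, 9, 11}
Verification via A' ∩ B': A' = {1, 2, 3, 4, 8, 9, 11}, B' = {1, 2, 5, 7, 8, 9, 11}
A' ∩ B' = {1, 2, 8, 9, 11} ✓

{1, 2, 8, 9, 11}


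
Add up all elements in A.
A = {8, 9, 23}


Set A = {8, 9, 23}
Sum = 8 + 9 + 23 = 40

40


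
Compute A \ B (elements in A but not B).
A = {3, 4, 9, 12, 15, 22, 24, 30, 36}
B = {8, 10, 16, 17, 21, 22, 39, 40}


Set A = {3, 4, 9, 12, 15, 22, 24, 30, 36}
Set B = {8, 10, 16, 17, 21, 22, 39, 40}
A \ B includes elements in A that are not in B.
Check each element of A:
3 (not in B, keep), 4 (not in B, keep), 9 (not in B, keep), 12 (not in B, keep), 15 (not in B, keep), 22 (in B, remove), 24 (not in B, keep), 30 (not in B, keep), 36 (not in B, keep)
A \ B = {3, 4, 9, 12, 15, 24, 30, 36}

{3, 4, 9, 12, 15, 24, 30, 36}


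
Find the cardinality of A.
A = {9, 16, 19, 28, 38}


Set A = {9, 16, 19, 28, 38}
Listing elements: 9, 16, 19, 28, 38
Counting: 5 elements
|A| = 5

5


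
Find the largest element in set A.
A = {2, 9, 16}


Set A = {2, 9, 16}
Elements in ascending order: 2, 9, 16
The largest element is 16.

16


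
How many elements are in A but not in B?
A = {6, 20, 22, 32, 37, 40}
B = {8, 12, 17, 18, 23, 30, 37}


Set A = {6, 20, 22, 32, 37, 40}
Set B = {8, 12, 17, 18, 23, 30, 37}
A \ B = {6, 20, 22, 32, 40}
|A \ B| = 5

5


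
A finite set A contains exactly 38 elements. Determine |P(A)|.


The set has 38 elements.
The power set contains all possible subsets.
|P(A)| = 2^|A| = 2^38 = 274877906944

274877906944


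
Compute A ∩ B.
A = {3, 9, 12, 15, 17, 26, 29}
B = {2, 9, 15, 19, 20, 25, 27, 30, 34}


Set A = {3, 9, 12, 15, 17, 26, 29}
Set B = {2, 9, 15, 19, 20, 25, 27, 30, 34}
A ∩ B includes only elements in both sets.
Check each element of A against B:
3 ✗, 9 ✓, 12 ✗, 15 ✓, 17 ✗, 26 ✗, 29 ✗
A ∩ B = {9, 15}

{9, 15}


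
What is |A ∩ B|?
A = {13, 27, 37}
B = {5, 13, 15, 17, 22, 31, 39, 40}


Set A = {13, 27, 37}
Set B = {5, 13, 15, 17, 22, 31, 39, 40}
A ∩ B = {13}
|A ∩ B| = 1

1


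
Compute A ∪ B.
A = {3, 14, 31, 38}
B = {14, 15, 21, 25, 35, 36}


Set A = {3, 14, 31, 38}
Set B = {14, 15, 21, 25, 35, 36}
A ∪ B includes all elements in either set.
Elements from A: {3, 14, 31, 38}
Elements from B not already included: {15, 21, 25, 35, 36}
A ∪ B = {3, 14, 15, 21, 25, 31, 35, 36, 38}

{3, 14, 15, 21, 25, 31, 35, 36, 38}


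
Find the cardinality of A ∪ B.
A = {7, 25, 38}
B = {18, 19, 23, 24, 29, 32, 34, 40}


Set A = {7, 25, 38}, |A| = 3
Set B = {18, 19, 23, 24, 29, 32, 34, 40}, |B| = 8
A ∩ B = {}, |A ∩ B| = 0
|A ∪ B| = |A| + |B| - |A ∩ B| = 3 + 8 - 0 = 11

11


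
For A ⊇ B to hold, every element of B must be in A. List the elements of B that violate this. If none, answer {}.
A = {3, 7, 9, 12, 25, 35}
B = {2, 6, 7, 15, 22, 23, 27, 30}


Set A = {3, 7, 9, 12, 25, 35}
Set B = {2, 6, 7, 15, 22, 23, 27, 30}
Check each element of B against A:
2 ∉ A (include), 6 ∉ A (include), 7 ∈ A, 15 ∉ A (include), 22 ∉ A (include), 23 ∉ A (include), 27 ∉ A (include), 30 ∉ A (include)
Elements of B not in A: {2, 6, 15, 22, 23, 27, 30}

{2, 6, 15, 22, 23, 27, 30}


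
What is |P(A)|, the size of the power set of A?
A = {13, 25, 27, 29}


Set A = {13, 25, 27, 29}
|A| = 4
The power set P(A) contains all subsets of A.
|P(A)| = 2^|A| = 2^4 = 16

16


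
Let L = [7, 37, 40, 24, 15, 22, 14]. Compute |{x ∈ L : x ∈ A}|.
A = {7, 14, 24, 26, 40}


Set A = {7, 14, 24, 26, 40}
Candidates: [7, 37, 40, 24, 15, 22, 14]
Check each candidate:
7 ∈ A, 37 ∉ A, 40 ∈ A, 24 ∈ A, 15 ∉ A, 22 ∉ A, 14 ∈ A
Count of candidates in A: 4

4


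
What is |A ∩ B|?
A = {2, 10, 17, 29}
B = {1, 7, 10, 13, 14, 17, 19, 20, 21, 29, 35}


Set A = {2, 10, 17, 29}
Set B = {1, 7, 10, 13, 14, 17, 19, 20, 21, 29, 35}
A ∩ B = {10, 17, 29}
|A ∩ B| = 3

3


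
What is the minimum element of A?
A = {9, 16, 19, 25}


Set A = {9, 16, 19, 25}
Elements in ascending order: 9, 16, 19, 25
The smallest element is 9.

9


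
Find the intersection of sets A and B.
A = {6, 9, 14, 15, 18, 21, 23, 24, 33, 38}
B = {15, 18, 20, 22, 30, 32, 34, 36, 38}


Set A = {6, 9, 14, 15, 18, 21, 23, 24, 33, 38}
Set B = {15, 18, 20, 22, 30, 32, 34, 36, 38}
A ∩ B includes only elements in both sets.
Check each element of A against B:
6 ✗, 9 ✗, 14 ✗, 15 ✓, 18 ✓, 21 ✗, 23 ✗, 24 ✗, 33 ✗, 38 ✓
A ∩ B = {15, 18, 38}

{15, 18, 38}


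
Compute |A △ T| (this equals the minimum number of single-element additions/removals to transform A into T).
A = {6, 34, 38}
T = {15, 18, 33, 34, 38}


Set A = {6, 34, 38}
Set T = {15, 18, 33, 34, 38}
Elements to remove from A (in A, not in T): {6} → 1 removals
Elements to add to A (in T, not in A): {15, 18, 33} → 3 additions
Total edits = 1 + 3 = 4

4


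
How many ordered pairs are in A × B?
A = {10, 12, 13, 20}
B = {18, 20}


Set A = {10, 12, 13, 20} has 4 elements.
Set B = {18, 20} has 2 elements.
|A × B| = |A| × |B| = 4 × 2 = 8

8


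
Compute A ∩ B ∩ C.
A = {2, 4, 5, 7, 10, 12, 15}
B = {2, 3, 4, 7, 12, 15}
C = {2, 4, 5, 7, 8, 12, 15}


Set A = {2, 4, 5, 7, 10, 12, 15}
Set B = {2, 3, 4, 7, 12, 15}
Set C = {2, 4, 5, 7, 8, 12, 15}
First, A ∩ B = {2, 4, 7, 12, 15}
Then, (A ∩ B) ∩ C = {2, 4, 7, 12, 15}

{2, 4, 7, 12, 15}


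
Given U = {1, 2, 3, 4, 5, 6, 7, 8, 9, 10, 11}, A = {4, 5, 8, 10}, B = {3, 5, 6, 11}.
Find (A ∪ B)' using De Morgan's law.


U = {1, 2, 3, 4, 5, 6, 7, 8, 9, 10, 11}
A = {4, 5, 8, 10}, B = {3, 5, 6, 11}
A ∪ B = {3, 4, 5, 6, 8, 10, 11}
(A ∪ B)' = U \ (A ∪ B) = {1, 2, 7, 9}
Verification via A' ∩ B': A' = {1, 2, 3, 6, 7, 9, 11}, B' = {1, 2, 4, 7, 8, 9, 10}
A' ∩ B' = {1, 2, 7, 9} ✓

{1, 2, 7, 9}


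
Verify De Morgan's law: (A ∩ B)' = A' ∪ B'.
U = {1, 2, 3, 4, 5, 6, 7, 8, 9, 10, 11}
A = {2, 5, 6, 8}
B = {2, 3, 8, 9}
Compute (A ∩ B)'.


U = {1, 2, 3, 4, 5, 6, 7, 8, 9, 10, 11}
A = {2, 5, 6, 8}, B = {2, 3, 8, 9}
A ∩ B = {2, 8}
(A ∩ B)' = U \ (A ∩ B) = {1, 3, 4, 5, 6, 7, 9, 10, 11}
Verification via A' ∪ B': A' = {1, 3, 4, 7, 9, 10, 11}, B' = {1, 4, 5, 6, 7, 10, 11}
A' ∪ B' = {1, 3, 4, 5, 6, 7, 9, 10, 11} ✓

{1, 3, 4, 5, 6, 7, 9, 10, 11}


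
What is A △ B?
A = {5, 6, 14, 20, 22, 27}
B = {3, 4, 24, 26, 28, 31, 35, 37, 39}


Set A = {5, 6, 14, 20, 22, 27}
Set B = {3, 4, 24, 26, 28, 31, 35, 37, 39}
A △ B = (A \ B) ∪ (B \ A)
Elements in A but not B: {5, 6, 14, 20, 22, 27}
Elements in B but not A: {3, 4, 24, 26, 28, 31, 35, 37, 39}
A △ B = {3, 4, 5, 6, 14, 20, 22, 24, 26, 27, 28, 31, 35, 37, 39}

{3, 4, 5, 6, 14, 20, 22, 24, 26, 27, 28, 31, 35, 37, 39}


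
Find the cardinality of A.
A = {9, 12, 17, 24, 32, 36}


Set A = {9, 12, 17, 24, 32, 36}
Listing elements: 9, 12, 17, 24, 32, 36
Counting: 6 elements
|A| = 6

6


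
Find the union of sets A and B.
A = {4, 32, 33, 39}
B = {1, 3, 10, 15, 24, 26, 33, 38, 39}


Set A = {4, 32, 33, 39}
Set B = {1, 3, 10, 15, 24, 26, 33, 38, 39}
A ∪ B includes all elements in either set.
Elements from A: {4, 32, 33, 39}
Elements from B not already included: {1, 3, 10, 15, 24, 26, 38}
A ∪ B = {1, 3, 4, 10, 15, 24, 26, 32, 33, 38, 39}

{1, 3, 4, 10, 15, 24, 26, 32, 33, 38, 39}


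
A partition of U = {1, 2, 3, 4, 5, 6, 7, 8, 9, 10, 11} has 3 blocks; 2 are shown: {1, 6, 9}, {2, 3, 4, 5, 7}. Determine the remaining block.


U = {1, 2, 3, 4, 5, 6, 7, 8, 9, 10, 11}
Shown blocks: {1, 6, 9}, {2, 3, 4, 5, 7}
A partition's blocks are pairwise disjoint and cover U, so the missing block = U \ (union of shown blocks).
Union of shown blocks: {1, 2, 3, 4, 5, 6, 7, 9}
Missing block = U \ (union) = {8, 10, 11}

{8, 10, 11}


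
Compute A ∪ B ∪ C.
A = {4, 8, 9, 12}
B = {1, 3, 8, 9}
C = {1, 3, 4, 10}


Set A = {4, 8, 9, 12}
Set B = {1, 3, 8, 9}
Set C = {1, 3, 4, 10}
First, A ∪ B = {1, 3, 4, 8, 9, 12}
Then, (A ∪ B) ∪ C = {1, 3, 4, 8, 9, 10, 12}

{1, 3, 4, 8, 9, 10, 12}


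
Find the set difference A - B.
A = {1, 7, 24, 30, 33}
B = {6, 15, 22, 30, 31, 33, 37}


Set A = {1, 7, 24, 30, 33}
Set B = {6, 15, 22, 30, 31, 33, 37}
A \ B includes elements in A that are not in B.
Check each element of A:
1 (not in B, keep), 7 (not in B, keep), 24 (not in B, keep), 30 (in B, remove), 33 (in B, remove)
A \ B = {1, 7, 24}

{1, 7, 24}


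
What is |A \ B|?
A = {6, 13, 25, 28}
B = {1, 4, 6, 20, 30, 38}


Set A = {6, 13, 25, 28}
Set B = {1, 4, 6, 20, 30, 38}
A \ B = {13, 25, 28}
|A \ B| = 3

3


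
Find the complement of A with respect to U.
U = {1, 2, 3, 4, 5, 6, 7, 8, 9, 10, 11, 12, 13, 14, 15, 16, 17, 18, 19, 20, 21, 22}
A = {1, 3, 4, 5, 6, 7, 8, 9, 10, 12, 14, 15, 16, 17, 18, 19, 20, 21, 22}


Universal set U = {1, 2, 3, 4, 5, 6, 7, 8, 9, 10, 11, 12, 13, 14, 15, 16, 17, 18, 19, 20, 21, 22}
Set A = {1, 3, 4, 5, 6, 7, 8, 9, 10, 12, 14, 15, 16, 17, 18, 19, 20, 21, 22}
A' = U \ A = elements in U but not in A
Checking each element of U:
1 (in A, exclude), 2 (not in A, include), 3 (in A, exclude), 4 (in A, exclude), 5 (in A, exclude), 6 (in A, exclude), 7 (in A, exclude), 8 (in A, exclude), 9 (in A, exclude), 10 (in A, exclude), 11 (not in A, include), 12 (in A, exclude), 13 (not in A, include), 14 (in A, exclude), 15 (in A, exclude), 16 (in A, exclude), 17 (in A, exclude), 18 (in A, exclude), 19 (in A, exclude), 20 (in A, exclude), 21 (in A, exclude), 22 (in A, exclude)
A' = {2, 11, 13}

{2, 11, 13}


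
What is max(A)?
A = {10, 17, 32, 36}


Set A = {10, 17, 32, 36}
Elements in ascending order: 10, 17, 32, 36
The largest element is 36.

36


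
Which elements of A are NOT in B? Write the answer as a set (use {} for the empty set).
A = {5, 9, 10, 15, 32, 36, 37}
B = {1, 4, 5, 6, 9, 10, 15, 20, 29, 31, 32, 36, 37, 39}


Set A = {5, 9, 10, 15, 32, 36, 37}
Set B = {1, 4, 5, 6, 9, 10, 15, 20, 29, 31, 32, 36, 37, 39}
Check each element of A against B:
5 ∈ B, 9 ∈ B, 10 ∈ B, 15 ∈ B, 32 ∈ B, 36 ∈ B, 37 ∈ B
Elements of A not in B: {}

{}


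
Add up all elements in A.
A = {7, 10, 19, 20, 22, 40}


Set A = {7, 10, 19, 20, 22, 40}
Sum = 7 + 10 + 19 + 20 + 22 + 40 = 118

118


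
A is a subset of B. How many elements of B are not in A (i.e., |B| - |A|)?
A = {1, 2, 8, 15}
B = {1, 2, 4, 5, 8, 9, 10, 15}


Set A = {1, 2, 8, 15}, |A| = 4
Set B = {1, 2, 4, 5, 8, 9, 10, 15}, |B| = 8
Since A ⊆ B: B \ A = {4, 5, 9, 10}
|B| - |A| = 8 - 4 = 4

4


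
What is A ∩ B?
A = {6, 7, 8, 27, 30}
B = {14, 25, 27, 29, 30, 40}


Set A = {6, 7, 8, 27, 30}
Set B = {14, 25, 27, 29, 30, 40}
A ∩ B includes only elements in both sets.
Check each element of A against B:
6 ✗, 7 ✗, 8 ✗, 27 ✓, 30 ✓
A ∩ B = {27, 30}

{27, 30}


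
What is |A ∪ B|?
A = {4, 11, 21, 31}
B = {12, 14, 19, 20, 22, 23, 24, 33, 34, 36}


Set A = {4, 11, 21, 31}, |A| = 4
Set B = {12, 14, 19, 20, 22, 23, 24, 33, 34, 36}, |B| = 10
A ∩ B = {}, |A ∩ B| = 0
|A ∪ B| = |A| + |B| - |A ∩ B| = 4 + 10 - 0 = 14

14


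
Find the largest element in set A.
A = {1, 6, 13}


Set A = {1, 6, 13}
Elements in ascending order: 1, 6, 13
The largest element is 13.

13


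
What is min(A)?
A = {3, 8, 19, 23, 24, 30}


Set A = {3, 8, 19, 23, 24, 30}
Elements in ascending order: 3, 8, 19, 23, 24, 30
The smallest element is 3.

3


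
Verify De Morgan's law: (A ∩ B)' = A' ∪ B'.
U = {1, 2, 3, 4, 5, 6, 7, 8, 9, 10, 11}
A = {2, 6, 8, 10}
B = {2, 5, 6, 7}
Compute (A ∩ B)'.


U = {1, 2, 3, 4, 5, 6, 7, 8, 9, 10, 11}
A = {2, 6, 8, 10}, B = {2, 5, 6, 7}
A ∩ B = {2, 6}
(A ∩ B)' = U \ (A ∩ B) = {1, 3, 4, 5, 7, 8, 9, 10, 11}
Verification via A' ∪ B': A' = {1, 3, 4, 5, 7, 9, 11}, B' = {1, 3, 4, 8, 9, 10, 11}
A' ∪ B' = {1, 3, 4, 5, 7, 8, 9, 10, 11} ✓

{1, 3, 4, 5, 7, 8, 9, 10, 11}


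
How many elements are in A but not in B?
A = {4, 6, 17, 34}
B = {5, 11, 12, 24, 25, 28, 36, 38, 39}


Set A = {4, 6, 17, 34}
Set B = {5, 11, 12, 24, 25, 28, 36, 38, 39}
A \ B = {4, 6, 17, 34}
|A \ B| = 4

4


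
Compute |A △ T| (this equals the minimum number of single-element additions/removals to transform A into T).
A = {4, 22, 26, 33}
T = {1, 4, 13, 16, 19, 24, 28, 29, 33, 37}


Set A = {4, 22, 26, 33}
Set T = {1, 4, 13, 16, 19, 24, 28, 29, 33, 37}
Elements to remove from A (in A, not in T): {22, 26} → 2 removals
Elements to add to A (in T, not in A): {1, 13, 16, 19, 24, 28, 29, 37} → 8 additions
Total edits = 2 + 8 = 10

10


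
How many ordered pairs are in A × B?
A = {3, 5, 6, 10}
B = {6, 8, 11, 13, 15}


Set A = {3, 5, 6, 10} has 4 elements.
Set B = {6, 8, 11, 13, 15} has 5 elements.
|A × B| = |A| × |B| = 4 × 5 = 20

20


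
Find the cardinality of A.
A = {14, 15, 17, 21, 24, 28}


Set A = {14, 15, 17, 21, 24, 28}
Listing elements: 14, 15, 17, 21, 24, 28
Counting: 6 elements
|A| = 6

6


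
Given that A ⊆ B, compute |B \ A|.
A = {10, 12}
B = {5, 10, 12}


Set A = {10, 12}, |A| = 2
Set B = {5, 10, 12}, |B| = 3
Since A ⊆ B: B \ A = {5}
|B| - |A| = 3 - 2 = 1

1


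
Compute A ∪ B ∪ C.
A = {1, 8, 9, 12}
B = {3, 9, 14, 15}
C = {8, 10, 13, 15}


Set A = {1, 8, 9, 12}
Set B = {3, 9, 14, 15}
Set C = {8, 10, 13, 15}
First, A ∪ B = {1, 3, 8, 9, 12, 14, 15}
Then, (A ∪ B) ∪ C = {1, 3, 8, 9, 10, 12, 13, 14, 15}

{1, 3, 8, 9, 10, 12, 13, 14, 15}


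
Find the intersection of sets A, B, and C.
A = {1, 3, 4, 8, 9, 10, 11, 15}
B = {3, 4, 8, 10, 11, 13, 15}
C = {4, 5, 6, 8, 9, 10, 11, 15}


Set A = {1, 3, 4, 8, 9, 10, 11, 15}
Set B = {3, 4, 8, 10, 11, 13, 15}
Set C = {4, 5, 6, 8, 9, 10, 11, 15}
First, A ∩ B = {3, 4, 8, 10, 11, 15}
Then, (A ∩ B) ∩ C = {4, 8, 10, 11, 15}

{4, 8, 10, 11, 15}


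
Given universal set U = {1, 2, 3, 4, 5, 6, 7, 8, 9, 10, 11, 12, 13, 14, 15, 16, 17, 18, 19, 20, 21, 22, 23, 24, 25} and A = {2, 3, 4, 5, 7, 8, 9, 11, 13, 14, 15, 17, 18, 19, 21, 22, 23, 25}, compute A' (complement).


Universal set U = {1, 2, 3, 4, 5, 6, 7, 8, 9, 10, 11, 12, 13, 14, 15, 16, 17, 18, 19, 20, 21, 22, 23, 24, 25}
Set A = {2, 3, 4, 5, 7, 8, 9, 11, 13, 14, 15, 17, 18, 19, 21, 22, 23, 25}
A' = U \ A = elements in U but not in A
Checking each element of U:
1 (not in A, include), 2 (in A, exclude), 3 (in A, exclude), 4 (in A, exclude), 5 (in A, exclude), 6 (not in A, include), 7 (in A, exclude), 8 (in A, exclude), 9 (in A, exclude), 10 (not in A, include), 11 (in A, exclude), 12 (not in A, include), 13 (in A, exclude), 14 (in A, exclude), 15 (in A, exclude), 16 (not in A, include), 17 (in A, exclude), 18 (in A, exclude), 19 (in A, exclude), 20 (not in A, include), 21 (in A, exclude), 22 (in A, exclude), 23 (in A, exclude), 24 (not in A, include), 25 (in A, exclude)
A' = {1, 6, 10, 12, 16, 20, 24}

{1, 6, 10, 12, 16, 20, 24}


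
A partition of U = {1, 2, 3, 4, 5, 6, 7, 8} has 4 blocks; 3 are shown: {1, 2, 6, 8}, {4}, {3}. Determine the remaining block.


U = {1, 2, 3, 4, 5, 6, 7, 8}
Shown blocks: {1, 2, 6, 8}, {4}, {3}
A partition's blocks are pairwise disjoint and cover U, so the missing block = U \ (union of shown blocks).
Union of shown blocks: {1, 2, 3, 4, 6, 8}
Missing block = U \ (union) = {5, 7}

{5, 7}


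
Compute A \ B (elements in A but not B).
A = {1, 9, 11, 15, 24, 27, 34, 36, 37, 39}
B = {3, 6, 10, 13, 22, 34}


Set A = {1, 9, 11, 15, 24, 27, 34, 36, 37, 39}
Set B = {3, 6, 10, 13, 22, 34}
A \ B includes elements in A that are not in B.
Check each element of A:
1 (not in B, keep), 9 (not in B, keep), 11 (not in B, keep), 15 (not in B, keep), 24 (not in B, keep), 27 (not in B, keep), 34 (in B, remove), 36 (not in B, keep), 37 (not in B, keep), 39 (not in B, keep)
A \ B = {1, 9, 11, 15, 24, 27, 36, 37, 39}

{1, 9, 11, 15, 24, 27, 36, 37, 39}


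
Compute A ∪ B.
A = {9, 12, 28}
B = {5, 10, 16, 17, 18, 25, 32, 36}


Set A = {9, 12, 28}
Set B = {5, 10, 16, 17, 18, 25, 32, 36}
A ∪ B includes all elements in either set.
Elements from A: {9, 12, 28}
Elements from B not already included: {5, 10, 16, 17, 18, 25, 32, 36}
A ∪ B = {5, 9, 10, 12, 16, 17, 18, 25, 28, 32, 36}

{5, 9, 10, 12, 16, 17, 18, 25, 28, 32, 36}


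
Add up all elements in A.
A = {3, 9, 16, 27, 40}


Set A = {3, 9, 16, 27, 40}
Sum = 3 + 9 + 16 + 27 + 40 = 95

95


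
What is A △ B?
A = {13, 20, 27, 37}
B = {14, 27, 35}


Set A = {13, 20, 27, 37}
Set B = {14, 27, 35}
A △ B = (A \ B) ∪ (B \ A)
Elements in A but not B: {13, 20, 37}
Elements in B but not A: {14, 35}
A △ B = {13, 14, 20, 35, 37}

{13, 14, 20, 35, 37}


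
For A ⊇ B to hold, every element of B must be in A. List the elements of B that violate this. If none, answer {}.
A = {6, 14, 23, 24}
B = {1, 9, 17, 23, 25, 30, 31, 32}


Set A = {6, 14, 23, 24}
Set B = {1, 9, 17, 23, 25, 30, 31, 32}
Check each element of B against A:
1 ∉ A (include), 9 ∉ A (include), 17 ∉ A (include), 23 ∈ A, 25 ∉ A (include), 30 ∉ A (include), 31 ∉ A (include), 32 ∉ A (include)
Elements of B not in A: {1, 9, 17, 25, 30, 31, 32}

{1, 9, 17, 25, 30, 31, 32}


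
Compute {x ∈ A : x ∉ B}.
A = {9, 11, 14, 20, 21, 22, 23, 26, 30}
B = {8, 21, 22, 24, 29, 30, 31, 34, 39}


Set A = {9, 11, 14, 20, 21, 22, 23, 26, 30}
Set B = {8, 21, 22, 24, 29, 30, 31, 34, 39}
Check each element of A against B:
9 ∉ B (include), 11 ∉ B (include), 14 ∉ B (include), 20 ∉ B (include), 21 ∈ B, 22 ∈ B, 23 ∉ B (include), 26 ∉ B (include), 30 ∈ B
Elements of A not in B: {9, 11, 14, 20, 23, 26}

{9, 11, 14, 20, 23, 26}


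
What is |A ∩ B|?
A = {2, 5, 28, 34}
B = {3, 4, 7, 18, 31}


Set A = {2, 5, 28, 34}
Set B = {3, 4, 7, 18, 31}
A ∩ B = {}
|A ∩ B| = 0

0


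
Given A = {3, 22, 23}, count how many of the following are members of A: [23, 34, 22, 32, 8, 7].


Set A = {3, 22, 23}
Candidates: [23, 34, 22, 32, 8, 7]
Check each candidate:
23 ∈ A, 34 ∉ A, 22 ∈ A, 32 ∉ A, 8 ∉ A, 7 ∉ A
Count of candidates in A: 2

2


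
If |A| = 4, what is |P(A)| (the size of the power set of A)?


The set has 4 elements.
The power set contains all possible subsets.
|P(A)| = 2^|A| = 2^4 = 16

16


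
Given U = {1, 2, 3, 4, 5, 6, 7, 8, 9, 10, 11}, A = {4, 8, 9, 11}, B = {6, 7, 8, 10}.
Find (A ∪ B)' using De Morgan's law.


U = {1, 2, 3, 4, 5, 6, 7, 8, 9, 10, 11}
A = {4, 8, 9, 11}, B = {6, 7, 8, 10}
A ∪ B = {4, 6, 7, 8, 9, 10, 11}
(A ∪ B)' = U \ (A ∪ B) = {1, 2, 3, 5}
Verification via A' ∩ B': A' = {1, 2, 3, 5, 6, 7, 10}, B' = {1, 2, 3, 4, 5, 9, 11}
A' ∩ B' = {1, 2, 3, 5} ✓

{1, 2, 3, 5}


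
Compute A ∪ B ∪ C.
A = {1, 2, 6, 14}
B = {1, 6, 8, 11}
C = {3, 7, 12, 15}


Set A = {1, 2, 6, 14}
Set B = {1, 6, 8, 11}
Set C = {3, 7, 12, 15}
First, A ∪ B = {1, 2, 6, 8, 11, 14}
Then, (A ∪ B) ∪ C = {1, 2, 3, 6, 7, 8, 11, 12, 14, 15}

{1, 2, 3, 6, 7, 8, 11, 12, 14, 15}


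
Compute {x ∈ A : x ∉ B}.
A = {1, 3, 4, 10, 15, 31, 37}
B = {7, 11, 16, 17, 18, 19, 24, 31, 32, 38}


Set A = {1, 3, 4, 10, 15, 31, 37}
Set B = {7, 11, 16, 17, 18, 19, 24, 31, 32, 38}
Check each element of A against B:
1 ∉ B (include), 3 ∉ B (include), 4 ∉ B (include), 10 ∉ B (include), 15 ∉ B (include), 31 ∈ B, 37 ∉ B (include)
Elements of A not in B: {1, 3, 4, 10, 15, 37}

{1, 3, 4, 10, 15, 37}


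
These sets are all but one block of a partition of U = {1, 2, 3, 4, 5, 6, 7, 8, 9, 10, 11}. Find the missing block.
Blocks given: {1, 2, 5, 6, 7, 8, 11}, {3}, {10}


U = {1, 2, 3, 4, 5, 6, 7, 8, 9, 10, 11}
Shown blocks: {1, 2, 5, 6, 7, 8, 11}, {3}, {10}
A partition's blocks are pairwise disjoint and cover U, so the missing block = U \ (union of shown blocks).
Union of shown blocks: {1, 2, 3, 5, 6, 7, 8, 10, 11}
Missing block = U \ (union) = {4, 9}

{4, 9}


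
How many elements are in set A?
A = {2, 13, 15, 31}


Set A = {2, 13, 15, 31}
Listing elements: 2, 13, 15, 31
Counting: 4 elements
|A| = 4

4


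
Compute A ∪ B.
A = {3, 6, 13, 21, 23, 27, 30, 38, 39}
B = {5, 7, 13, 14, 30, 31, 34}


Set A = {3, 6, 13, 21, 23, 27, 30, 38, 39}
Set B = {5, 7, 13, 14, 30, 31, 34}
A ∪ B includes all elements in either set.
Elements from A: {3, 6, 13, 21, 23, 27, 30, 38, 39}
Elements from B not already included: {5, 7, 14, 31, 34}
A ∪ B = {3, 5, 6, 7, 13, 14, 21, 23, 27, 30, 31, 34, 38, 39}

{3, 5, 6, 7, 13, 14, 21, 23, 27, 30, 31, 34, 38, 39}


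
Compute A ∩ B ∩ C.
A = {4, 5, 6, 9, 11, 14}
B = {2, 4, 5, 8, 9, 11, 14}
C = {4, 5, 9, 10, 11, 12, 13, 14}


Set A = {4, 5, 6, 9, 11, 14}
Set B = {2, 4, 5, 8, 9, 11, 14}
Set C = {4, 5, 9, 10, 11, 12, 13, 14}
First, A ∩ B = {4, 5, 9, 11, 14}
Then, (A ∩ B) ∩ C = {4, 5, 9, 11, 14}

{4, 5, 9, 11, 14}


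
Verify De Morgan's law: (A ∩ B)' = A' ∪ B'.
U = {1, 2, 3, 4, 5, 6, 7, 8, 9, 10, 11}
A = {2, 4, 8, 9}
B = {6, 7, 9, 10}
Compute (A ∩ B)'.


U = {1, 2, 3, 4, 5, 6, 7, 8, 9, 10, 11}
A = {2, 4, 8, 9}, B = {6, 7, 9, 10}
A ∩ B = {9}
(A ∩ B)' = U \ (A ∩ B) = {1, 2, 3, 4, 5, 6, 7, 8, 10, 11}
Verification via A' ∪ B': A' = {1, 3, 5, 6, 7, 10, 11}, B' = {1, 2, 3, 4, 5, 8, 11}
A' ∪ B' = {1, 2, 3, 4, 5, 6, 7, 8, 10, 11} ✓

{1, 2, 3, 4, 5, 6, 7, 8, 10, 11}


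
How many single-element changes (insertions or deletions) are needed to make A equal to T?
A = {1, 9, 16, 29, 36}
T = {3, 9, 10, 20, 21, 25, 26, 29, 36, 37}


Set A = {1, 9, 16, 29, 36}
Set T = {3, 9, 10, 20, 21, 25, 26, 29, 36, 37}
Elements to remove from A (in A, not in T): {1, 16} → 2 removals
Elements to add to A (in T, not in A): {3, 10, 20, 21, 25, 26, 37} → 7 additions
Total edits = 2 + 7 = 9

9


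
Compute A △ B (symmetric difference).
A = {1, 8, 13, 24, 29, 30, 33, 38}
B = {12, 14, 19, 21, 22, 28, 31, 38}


Set A = {1, 8, 13, 24, 29, 30, 33, 38}
Set B = {12, 14, 19, 21, 22, 28, 31, 38}
A △ B = (A \ B) ∪ (B \ A)
Elements in A but not B: {1, 8, 13, 24, 29, 30, 33}
Elements in B but not A: {12, 14, 19, 21, 22, 28, 31}
A △ B = {1, 8, 12, 13, 14, 19, 21, 22, 24, 28, 29, 30, 31, 33}

{1, 8, 12, 13, 14, 19, 21, 22, 24, 28, 29, 30, 31, 33}


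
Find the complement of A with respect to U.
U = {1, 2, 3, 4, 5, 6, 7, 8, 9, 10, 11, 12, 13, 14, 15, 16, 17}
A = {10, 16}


Universal set U = {1, 2, 3, 4, 5, 6, 7, 8, 9, 10, 11, 12, 13, 14, 15, 16, 17}
Set A = {10, 16}
A' = U \ A = elements in U but not in A
Checking each element of U:
1 (not in A, include), 2 (not in A, include), 3 (not in A, include), 4 (not in A, include), 5 (not in A, include), 6 (not in A, include), 7 (not in A, include), 8 (not in A, include), 9 (not in A, include), 10 (in A, exclude), 11 (not in A, include), 12 (not in A, include), 13 (not in A, include), 14 (not in A, include), 15 (not in A, include), 16 (in A, exclude), 17 (not in A, include)
A' = {1, 2, 3, 4, 5, 6, 7, 8, 9, 11, 12, 13, 14, 15, 17}

{1, 2, 3, 4, 5, 6, 7, 8, 9, 11, 12, 13, 14, 15, 17}


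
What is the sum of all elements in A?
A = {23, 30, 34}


Set A = {23, 30, 34}
Sum = 23 + 30 + 34 = 87

87


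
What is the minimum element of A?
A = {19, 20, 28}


Set A = {19, 20, 28}
Elements in ascending order: 19, 20, 28
The smallest element is 19.

19


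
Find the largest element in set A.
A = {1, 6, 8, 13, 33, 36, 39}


Set A = {1, 6, 8, 13, 33, 36, 39}
Elements in ascending order: 1, 6, 8, 13, 33, 36, 39
The largest element is 39.

39


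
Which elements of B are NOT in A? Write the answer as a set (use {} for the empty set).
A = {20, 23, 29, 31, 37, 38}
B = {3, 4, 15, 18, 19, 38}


Set A = {20, 23, 29, 31, 37, 38}
Set B = {3, 4, 15, 18, 19, 38}
Check each element of B against A:
3 ∉ A (include), 4 ∉ A (include), 15 ∉ A (include), 18 ∉ A (include), 19 ∉ A (include), 38 ∈ A
Elements of B not in A: {3, 4, 15, 18, 19}

{3, 4, 15, 18, 19}


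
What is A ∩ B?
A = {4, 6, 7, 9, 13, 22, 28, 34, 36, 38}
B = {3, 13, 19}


Set A = {4, 6, 7, 9, 13, 22, 28, 34, 36, 38}
Set B = {3, 13, 19}
A ∩ B includes only elements in both sets.
Check each element of A against B:
4 ✗, 6 ✗, 7 ✗, 9 ✗, 13 ✓, 22 ✗, 28 ✗, 34 ✗, 36 ✗, 38 ✗
A ∩ B = {13}

{13}


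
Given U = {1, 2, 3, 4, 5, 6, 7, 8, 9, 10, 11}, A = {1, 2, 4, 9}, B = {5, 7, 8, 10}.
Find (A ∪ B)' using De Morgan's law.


U = {1, 2, 3, 4, 5, 6, 7, 8, 9, 10, 11}
A = {1, 2, 4, 9}, B = {5, 7, 8, 10}
A ∪ B = {1, 2, 4, 5, 7, 8, 9, 10}
(A ∪ B)' = U \ (A ∪ B) = {3, 6, 11}
Verification via A' ∩ B': A' = {3, 5, 6, 7, 8, 10, 11}, B' = {1, 2, 3, 4, 6, 9, 11}
A' ∩ B' = {3, 6, 11} ✓

{3, 6, 11}


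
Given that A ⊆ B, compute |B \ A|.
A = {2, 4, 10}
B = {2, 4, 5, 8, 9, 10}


Set A = {2, 4, 10}, |A| = 3
Set B = {2, 4, 5, 8, 9, 10}, |B| = 6
Since A ⊆ B: B \ A = {5, 8, 9}
|B| - |A| = 6 - 3 = 3

3


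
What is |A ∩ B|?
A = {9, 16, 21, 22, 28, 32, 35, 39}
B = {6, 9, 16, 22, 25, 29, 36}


Set A = {9, 16, 21, 22, 28, 32, 35, 39}
Set B = {6, 9, 16, 22, 25, 29, 36}
A ∩ B = {9, 16, 22}
|A ∩ B| = 3

3


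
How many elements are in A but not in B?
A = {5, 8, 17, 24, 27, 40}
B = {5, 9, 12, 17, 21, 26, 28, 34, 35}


Set A = {5, 8, 17, 24, 27, 40}
Set B = {5, 9, 12, 17, 21, 26, 28, 34, 35}
A \ B = {8, 24, 27, 40}
|A \ B| = 4

4


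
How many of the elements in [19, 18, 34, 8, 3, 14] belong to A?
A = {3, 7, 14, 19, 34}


Set A = {3, 7, 14, 19, 34}
Candidates: [19, 18, 34, 8, 3, 14]
Check each candidate:
19 ∈ A, 18 ∉ A, 34 ∈ A, 8 ∉ A, 3 ∈ A, 14 ∈ A
Count of candidates in A: 4

4


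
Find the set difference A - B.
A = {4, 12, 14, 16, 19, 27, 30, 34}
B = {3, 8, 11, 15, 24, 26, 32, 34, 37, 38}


Set A = {4, 12, 14, 16, 19, 27, 30, 34}
Set B = {3, 8, 11, 15, 24, 26, 32, 34, 37, 38}
A \ B includes elements in A that are not in B.
Check each element of A:
4 (not in B, keep), 12 (not in B, keep), 14 (not in B, keep), 16 (not in B, keep), 19 (not in B, keep), 27 (not in B, keep), 30 (not in B, keep), 34 (in B, remove)
A \ B = {4, 12, 14, 16, 19, 27, 30}

{4, 12, 14, 16, 19, 27, 30}


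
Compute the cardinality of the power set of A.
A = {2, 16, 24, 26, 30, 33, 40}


Set A = {2, 16, 24, 26, 30, 33, 40}
|A| = 7
The power set P(A) contains all subsets of A.
|P(A)| = 2^|A| = 2^7 = 128

128


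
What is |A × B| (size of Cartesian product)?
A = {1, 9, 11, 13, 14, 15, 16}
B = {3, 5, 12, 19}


Set A = {1, 9, 11, 13, 14, 15, 16} has 7 elements.
Set B = {3, 5, 12, 19} has 4 elements.
|A × B| = |A| × |B| = 7 × 4 = 28

28


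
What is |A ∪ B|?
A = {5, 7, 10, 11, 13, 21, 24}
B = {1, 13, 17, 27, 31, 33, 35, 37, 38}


Set A = {5, 7, 10, 11, 13, 21, 24}, |A| = 7
Set B = {1, 13, 17, 27, 31, 33, 35, 37, 38}, |B| = 9
A ∩ B = {13}, |A ∩ B| = 1
|A ∪ B| = |A| + |B| - |A ∩ B| = 7 + 9 - 1 = 15

15


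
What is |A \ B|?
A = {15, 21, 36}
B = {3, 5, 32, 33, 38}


Set A = {15, 21, 36}
Set B = {3, 5, 32, 33, 38}
A \ B = {15, 21, 36}
|A \ B| = 3

3


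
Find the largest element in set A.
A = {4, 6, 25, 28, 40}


Set A = {4, 6, 25, 28, 40}
Elements in ascending order: 4, 6, 25, 28, 40
The largest element is 40.

40


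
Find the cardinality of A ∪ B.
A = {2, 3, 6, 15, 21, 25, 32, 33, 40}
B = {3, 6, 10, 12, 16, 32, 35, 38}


Set A = {2, 3, 6, 15, 21, 25, 32, 33, 40}, |A| = 9
Set B = {3, 6, 10, 12, 16, 32, 35, 38}, |B| = 8
A ∩ B = {3, 6, 32}, |A ∩ B| = 3
|A ∪ B| = |A| + |B| - |A ∩ B| = 9 + 8 - 3 = 14

14


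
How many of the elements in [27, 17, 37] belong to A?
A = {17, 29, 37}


Set A = {17, 29, 37}
Candidates: [27, 17, 37]
Check each candidate:
27 ∉ A, 17 ∈ A, 37 ∈ A
Count of candidates in A: 2

2


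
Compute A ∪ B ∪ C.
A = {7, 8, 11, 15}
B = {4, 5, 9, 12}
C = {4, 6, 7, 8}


Set A = {7, 8, 11, 15}
Set B = {4, 5, 9, 12}
Set C = {4, 6, 7, 8}
First, A ∪ B = {4, 5, 7, 8, 9, 11, 12, 15}
Then, (A ∪ B) ∪ C = {4, 5, 6, 7, 8, 9, 11, 12, 15}

{4, 5, 6, 7, 8, 9, 11, 12, 15}


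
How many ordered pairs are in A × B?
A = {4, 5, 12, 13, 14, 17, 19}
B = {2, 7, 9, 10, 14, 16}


Set A = {4, 5, 12, 13, 14, 17, 19} has 7 elements.
Set B = {2, 7, 9, 10, 14, 16} has 6 elements.
|A × B| = |A| × |B| = 7 × 6 = 42

42


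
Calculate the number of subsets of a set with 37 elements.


The set has 37 elements.
The power set contains all possible subsets.
|P(A)| = 2^|A| = 2^37 = 137438953472

137438953472


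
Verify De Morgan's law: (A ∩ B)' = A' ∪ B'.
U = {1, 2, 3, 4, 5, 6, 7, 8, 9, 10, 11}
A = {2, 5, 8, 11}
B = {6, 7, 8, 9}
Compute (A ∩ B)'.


U = {1, 2, 3, 4, 5, 6, 7, 8, 9, 10, 11}
A = {2, 5, 8, 11}, B = {6, 7, 8, 9}
A ∩ B = {8}
(A ∩ B)' = U \ (A ∩ B) = {1, 2, 3, 4, 5, 6, 7, 9, 10, 11}
Verification via A' ∪ B': A' = {1, 3, 4, 6, 7, 9, 10}, B' = {1, 2, 3, 4, 5, 10, 11}
A' ∪ B' = {1, 2, 3, 4, 5, 6, 7, 9, 10, 11} ✓

{1, 2, 3, 4, 5, 6, 7, 9, 10, 11}


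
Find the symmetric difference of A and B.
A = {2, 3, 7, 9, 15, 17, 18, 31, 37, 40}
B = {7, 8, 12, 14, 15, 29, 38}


Set A = {2, 3, 7, 9, 15, 17, 18, 31, 37, 40}
Set B = {7, 8, 12, 14, 15, 29, 38}
A △ B = (A \ B) ∪ (B \ A)
Elements in A but not B: {2, 3, 9, 17, 18, 31, 37, 40}
Elements in B but not A: {8, 12, 14, 29, 38}
A △ B = {2, 3, 8, 9, 12, 14, 17, 18, 29, 31, 37, 38, 40}

{2, 3, 8, 9, 12, 14, 17, 18, 29, 31, 37, 38, 40}


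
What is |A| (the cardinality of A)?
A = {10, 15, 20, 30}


Set A = {10, 15, 20, 30}
Listing elements: 10, 15, 20, 30
Counting: 4 elements
|A| = 4

4


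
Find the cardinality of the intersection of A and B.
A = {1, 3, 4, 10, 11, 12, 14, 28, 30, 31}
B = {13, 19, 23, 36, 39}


Set A = {1, 3, 4, 10, 11, 12, 14, 28, 30, 31}
Set B = {13, 19, 23, 36, 39}
A ∩ B = {}
|A ∩ B| = 0

0


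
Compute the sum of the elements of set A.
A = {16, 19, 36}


Set A = {16, 19, 36}
Sum = 16 + 19 + 36 = 71

71


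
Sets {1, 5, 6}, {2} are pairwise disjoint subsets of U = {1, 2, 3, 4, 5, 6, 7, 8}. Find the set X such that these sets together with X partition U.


U = {1, 2, 3, 4, 5, 6, 7, 8}
Shown blocks: {1, 5, 6}, {2}
A partition's blocks are pairwise disjoint and cover U, so the missing block = U \ (union of shown blocks).
Union of shown blocks: {1, 2, 5, 6}
Missing block = U \ (union) = {3, 4, 7, 8}

{3, 4, 7, 8}


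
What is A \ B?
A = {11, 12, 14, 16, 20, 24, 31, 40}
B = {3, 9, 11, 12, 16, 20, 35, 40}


Set A = {11, 12, 14, 16, 20, 24, 31, 40}
Set B = {3, 9, 11, 12, 16, 20, 35, 40}
A \ B includes elements in A that are not in B.
Check each element of A:
11 (in B, remove), 12 (in B, remove), 14 (not in B, keep), 16 (in B, remove), 20 (in B, remove), 24 (not in B, keep), 31 (not in B, keep), 40 (in B, remove)
A \ B = {14, 24, 31}

{14, 24, 31}


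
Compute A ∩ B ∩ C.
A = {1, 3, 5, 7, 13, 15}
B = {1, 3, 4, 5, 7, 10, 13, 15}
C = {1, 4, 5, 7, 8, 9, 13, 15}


Set A = {1, 3, 5, 7, 13, 15}
Set B = {1, 3, 4, 5, 7, 10, 13, 15}
Set C = {1, 4, 5, 7, 8, 9, 13, 15}
First, A ∩ B = {1, 3, 5, 7, 13, 15}
Then, (A ∩ B) ∩ C = {1, 5, 7, 13, 15}

{1, 5, 7, 13, 15}


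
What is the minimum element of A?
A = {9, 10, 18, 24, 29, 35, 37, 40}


Set A = {9, 10, 18, 24, 29, 35, 37, 40}
Elements in ascending order: 9, 10, 18, 24, 29, 35, 37, 40
The smallest element is 9.

9


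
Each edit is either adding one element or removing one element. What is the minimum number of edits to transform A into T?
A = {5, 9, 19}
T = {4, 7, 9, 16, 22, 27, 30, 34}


Set A = {5, 9, 19}
Set T = {4, 7, 9, 16, 22, 27, 30, 34}
Elements to remove from A (in A, not in T): {5, 19} → 2 removals
Elements to add to A (in T, not in A): {4, 7, 16, 22, 27, 30, 34} → 7 additions
Total edits = 2 + 7 = 9

9


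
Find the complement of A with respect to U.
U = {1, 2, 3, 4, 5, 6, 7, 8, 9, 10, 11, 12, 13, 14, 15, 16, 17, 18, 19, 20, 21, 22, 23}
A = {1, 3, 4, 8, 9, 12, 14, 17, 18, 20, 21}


Universal set U = {1, 2, 3, 4, 5, 6, 7, 8, 9, 10, 11, 12, 13, 14, 15, 16, 17, 18, 19, 20, 21, 22, 23}
Set A = {1, 3, 4, 8, 9, 12, 14, 17, 18, 20, 21}
A' = U \ A = elements in U but not in A
Checking each element of U:
1 (in A, exclude), 2 (not in A, include), 3 (in A, exclude), 4 (in A, exclude), 5 (not in A, include), 6 (not in A, include), 7 (not in A, include), 8 (in A, exclude), 9 (in A, exclude), 10 (not in A, include), 11 (not in A, include), 12 (in A, exclude), 13 (not in A, include), 14 (in A, exclude), 15 (not in A, include), 16 (not in A, include), 17 (in A, exclude), 18 (in A, exclude), 19 (not in A, include), 20 (in A, exclude), 21 (in A, exclude), 22 (not in A, include), 23 (not in A, include)
A' = {2, 5, 6, 7, 10, 11, 13, 15, 16, 19, 22, 23}

{2, 5, 6, 7, 10, 11, 13, 15, 16, 19, 22, 23}


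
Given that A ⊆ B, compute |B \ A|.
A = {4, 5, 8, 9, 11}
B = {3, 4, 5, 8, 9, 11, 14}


Set A = {4, 5, 8, 9, 11}, |A| = 5
Set B = {3, 4, 5, 8, 9, 11, 14}, |B| = 7
Since A ⊆ B: B \ A = {3, 14}
|B| - |A| = 7 - 5 = 2

2


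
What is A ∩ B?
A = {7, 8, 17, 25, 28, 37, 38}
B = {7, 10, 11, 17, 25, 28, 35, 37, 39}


Set A = {7, 8, 17, 25, 28, 37, 38}
Set B = {7, 10, 11, 17, 25, 28, 35, 37, 39}
A ∩ B includes only elements in both sets.
Check each element of A against B:
7 ✓, 8 ✗, 17 ✓, 25 ✓, 28 ✓, 37 ✓, 38 ✗
A ∩ B = {7, 17, 25, 28, 37}

{7, 17, 25, 28, 37}


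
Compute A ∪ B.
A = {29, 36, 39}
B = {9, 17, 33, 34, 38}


Set A = {29, 36, 39}
Set B = {9, 17, 33, 34, 38}
A ∪ B includes all elements in either set.
Elements from A: {29, 36, 39}
Elements from B not already included: {9, 17, 33, 34, 38}
A ∪ B = {9, 17, 29, 33, 34, 36, 38, 39}

{9, 17, 29, 33, 34, 36, 38, 39}


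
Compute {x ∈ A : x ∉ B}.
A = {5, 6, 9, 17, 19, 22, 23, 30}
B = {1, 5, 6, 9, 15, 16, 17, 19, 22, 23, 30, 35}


Set A = {5, 6, 9, 17, 19, 22, 23, 30}
Set B = {1, 5, 6, 9, 15, 16, 17, 19, 22, 23, 30, 35}
Check each element of A against B:
5 ∈ B, 6 ∈ B, 9 ∈ B, 17 ∈ B, 19 ∈ B, 22 ∈ B, 23 ∈ B, 30 ∈ B
Elements of A not in B: {}

{}


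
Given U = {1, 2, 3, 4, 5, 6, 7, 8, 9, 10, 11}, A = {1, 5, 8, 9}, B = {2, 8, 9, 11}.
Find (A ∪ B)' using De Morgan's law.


U = {1, 2, 3, 4, 5, 6, 7, 8, 9, 10, 11}
A = {1, 5, 8, 9}, B = {2, 8, 9, 11}
A ∪ B = {1, 2, 5, 8, 9, 11}
(A ∪ B)' = U \ (A ∪ B) = {3, 4, 6, 7, 10}
Verification via A' ∩ B': A' = {2, 3, 4, 6, 7, 10, 11}, B' = {1, 3, 4, 5, 6, 7, 10}
A' ∩ B' = {3, 4, 6, 7, 10} ✓

{3, 4, 6, 7, 10}


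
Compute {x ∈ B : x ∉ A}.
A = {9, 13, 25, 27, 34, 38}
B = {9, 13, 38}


Set A = {9, 13, 25, 27, 34, 38}
Set B = {9, 13, 38}
Check each element of B against A:
9 ∈ A, 13 ∈ A, 38 ∈ A
Elements of B not in A: {}

{}


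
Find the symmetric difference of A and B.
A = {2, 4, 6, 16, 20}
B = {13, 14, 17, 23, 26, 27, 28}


Set A = {2, 4, 6, 16, 20}
Set B = {13, 14, 17, 23, 26, 27, 28}
A △ B = (A \ B) ∪ (B \ A)
Elements in A but not B: {2, 4, 6, 16, 20}
Elements in B but not A: {13, 14, 17, 23, 26, 27, 28}
A △ B = {2, 4, 6, 13, 14, 16, 17, 20, 23, 26, 27, 28}

{2, 4, 6, 13, 14, 16, 17, 20, 23, 26, 27, 28}


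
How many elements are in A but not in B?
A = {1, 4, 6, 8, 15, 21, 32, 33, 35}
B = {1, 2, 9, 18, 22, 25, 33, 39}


Set A = {1, 4, 6, 8, 15, 21, 32, 33, 35}
Set B = {1, 2, 9, 18, 22, 25, 33, 39}
A \ B = {4, 6, 8, 15, 21, 32, 35}
|A \ B| = 7

7


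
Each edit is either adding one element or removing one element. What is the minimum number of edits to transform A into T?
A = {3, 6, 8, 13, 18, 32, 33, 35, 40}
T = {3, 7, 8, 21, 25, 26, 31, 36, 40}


Set A = {3, 6, 8, 13, 18, 32, 33, 35, 40}
Set T = {3, 7, 8, 21, 25, 26, 31, 36, 40}
Elements to remove from A (in A, not in T): {6, 13, 18, 32, 33, 35} → 6 removals
Elements to add to A (in T, not in A): {7, 21, 25, 26, 31, 36} → 6 additions
Total edits = 6 + 6 = 12

12


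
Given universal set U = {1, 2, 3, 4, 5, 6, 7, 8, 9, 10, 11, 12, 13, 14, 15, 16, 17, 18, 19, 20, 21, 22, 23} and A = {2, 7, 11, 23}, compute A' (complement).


Universal set U = {1, 2, 3, 4, 5, 6, 7, 8, 9, 10, 11, 12, 13, 14, 15, 16, 17, 18, 19, 20, 21, 22, 23}
Set A = {2, 7, 11, 23}
A' = U \ A = elements in U but not in A
Checking each element of U:
1 (not in A, include), 2 (in A, exclude), 3 (not in A, include), 4 (not in A, include), 5 (not in A, include), 6 (not in A, include), 7 (in A, exclude), 8 (not in A, include), 9 (not in A, include), 10 (not in A, include), 11 (in A, exclude), 12 (not in A, include), 13 (not in A, include), 14 (not in A, include), 15 (not in A, include), 16 (not in A, include), 17 (not in A, include), 18 (not in A, include), 19 (not in A, include), 20 (not in A, include), 21 (not in A, include), 22 (not in A, include), 23 (in A, exclude)
A' = {1, 3, 4, 5, 6, 8, 9, 10, 12, 13, 14, 15, 16, 17, 18, 19, 20, 21, 22}

{1, 3, 4, 5, 6, 8, 9, 10, 12, 13, 14, 15, 16, 17, 18, 19, 20, 21, 22}


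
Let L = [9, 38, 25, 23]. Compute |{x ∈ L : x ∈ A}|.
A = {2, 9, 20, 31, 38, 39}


Set A = {2, 9, 20, 31, 38, 39}
Candidates: [9, 38, 25, 23]
Check each candidate:
9 ∈ A, 38 ∈ A, 25 ∉ A, 23 ∉ A
Count of candidates in A: 2

2


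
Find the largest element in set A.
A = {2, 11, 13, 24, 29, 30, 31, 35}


Set A = {2, 11, 13, 24, 29, 30, 31, 35}
Elements in ascending order: 2, 11, 13, 24, 29, 30, 31, 35
The largest element is 35.

35


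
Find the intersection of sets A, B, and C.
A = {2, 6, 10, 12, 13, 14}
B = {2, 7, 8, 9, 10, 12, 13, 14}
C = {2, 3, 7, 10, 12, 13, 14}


Set A = {2, 6, 10, 12, 13, 14}
Set B = {2, 7, 8, 9, 10, 12, 13, 14}
Set C = {2, 3, 7, 10, 12, 13, 14}
First, A ∩ B = {2, 10, 12, 13, 14}
Then, (A ∩ B) ∩ C = {2, 10, 12, 13, 14}

{2, 10, 12, 13, 14}


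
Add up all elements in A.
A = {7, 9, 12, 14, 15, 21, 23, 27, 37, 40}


Set A = {7, 9, 12, 14, 15, 21, 23, 27, 37, 40}
Sum = 7 + 9 + 12 + 14 + 15 + 21 + 23 + 27 + 37 + 40 = 205

205


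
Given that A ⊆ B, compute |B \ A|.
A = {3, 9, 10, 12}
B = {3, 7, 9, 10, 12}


Set A = {3, 9, 10, 12}, |A| = 4
Set B = {3, 7, 9, 10, 12}, |B| = 5
Since A ⊆ B: B \ A = {7}
|B| - |A| = 5 - 4 = 1

1


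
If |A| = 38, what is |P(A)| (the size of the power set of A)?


The set has 38 elements.
The power set contains all possible subsets.
|P(A)| = 2^|A| = 2^38 = 274877906944

274877906944


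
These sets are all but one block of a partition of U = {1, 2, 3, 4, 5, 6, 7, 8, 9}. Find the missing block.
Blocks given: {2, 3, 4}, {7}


U = {1, 2, 3, 4, 5, 6, 7, 8, 9}
Shown blocks: {2, 3, 4}, {7}
A partition's blocks are pairwise disjoint and cover U, so the missing block = U \ (union of shown blocks).
Union of shown blocks: {2, 3, 4, 7}
Missing block = U \ (union) = {1, 5, 6, 8, 9}

{1, 5, 6, 8, 9}


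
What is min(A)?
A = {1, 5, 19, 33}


Set A = {1, 5, 19, 33}
Elements in ascending order: 1, 5, 19, 33
The smallest element is 1.

1


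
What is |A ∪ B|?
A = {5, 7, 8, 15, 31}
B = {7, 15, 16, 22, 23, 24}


Set A = {5, 7, 8, 15, 31}, |A| = 5
Set B = {7, 15, 16, 22, 23, 24}, |B| = 6
A ∩ B = {7, 15}, |A ∩ B| = 2
|A ∪ B| = |A| + |B| - |A ∩ B| = 5 + 6 - 2 = 9

9


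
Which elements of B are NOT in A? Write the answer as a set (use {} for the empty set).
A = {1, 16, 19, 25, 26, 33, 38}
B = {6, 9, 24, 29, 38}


Set A = {1, 16, 19, 25, 26, 33, 38}
Set B = {6, 9, 24, 29, 38}
Check each element of B against A:
6 ∉ A (include), 9 ∉ A (include), 24 ∉ A (include), 29 ∉ A (include), 38 ∈ A
Elements of B not in A: {6, 9, 24, 29}

{6, 9, 24, 29}


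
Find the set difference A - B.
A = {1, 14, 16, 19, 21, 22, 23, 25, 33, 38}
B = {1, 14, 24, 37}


Set A = {1, 14, 16, 19, 21, 22, 23, 25, 33, 38}
Set B = {1, 14, 24, 37}
A \ B includes elements in A that are not in B.
Check each element of A:
1 (in B, remove), 14 (in B, remove), 16 (not in B, keep), 19 (not in B, keep), 21 (not in B, keep), 22 (not in B, keep), 23 (not in B, keep), 25 (not in B, keep), 33 (not in B, keep), 38 (not in B, keep)
A \ B = {16, 19, 21, 22, 23, 25, 33, 38}

{16, 19, 21, 22, 23, 25, 33, 38}


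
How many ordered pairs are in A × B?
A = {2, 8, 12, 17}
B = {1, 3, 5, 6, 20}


Set A = {2, 8, 12, 17} has 4 elements.
Set B = {1, 3, 5, 6, 20} has 5 elements.
|A × B| = |A| × |B| = 4 × 5 = 20

20


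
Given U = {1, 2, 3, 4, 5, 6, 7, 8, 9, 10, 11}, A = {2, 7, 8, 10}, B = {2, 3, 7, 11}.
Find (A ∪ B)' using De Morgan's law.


U = {1, 2, 3, 4, 5, 6, 7, 8, 9, 10, 11}
A = {2, 7, 8, 10}, B = {2, 3, 7, 11}
A ∪ B = {2, 3, 7, 8, 10, 11}
(A ∪ B)' = U \ (A ∪ B) = {1, 4, 5, 6, 9}
Verification via A' ∩ B': A' = {1, 3, 4, 5, 6, 9, 11}, B' = {1, 4, 5, 6, 8, 9, 10}
A' ∩ B' = {1, 4, 5, 6, 9} ✓

{1, 4, 5, 6, 9}
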